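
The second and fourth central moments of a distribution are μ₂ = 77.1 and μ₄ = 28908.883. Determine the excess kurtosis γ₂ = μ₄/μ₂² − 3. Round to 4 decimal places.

μ₂² = 77.1² = 5944.41000
μ₄/μ₂² = 28908.883 / 5944.41000 = 4.86320
γ₂ = 4.86320 − 3 ≈ 1.8632

1.8632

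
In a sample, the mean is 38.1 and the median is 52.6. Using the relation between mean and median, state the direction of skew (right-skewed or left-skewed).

left-skewed

mean − median = 38.1 − 52.6 = -14.5
mean < median ⇒ the longer tail is on the left ⇒ left-skewed (negatively skewed).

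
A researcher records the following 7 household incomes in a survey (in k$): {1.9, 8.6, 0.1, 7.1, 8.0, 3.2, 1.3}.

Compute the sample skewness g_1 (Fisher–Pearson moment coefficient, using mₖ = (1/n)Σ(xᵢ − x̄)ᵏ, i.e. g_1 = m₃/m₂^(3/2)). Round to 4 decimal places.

x̄ = (1.9 + 8.6 + 0.1 + 7.1 + 8.0 + 3.2 + 1.3) / 7 = 4.3143
deviations (xᵢ − x̄): -2.4143, 4.2857, -4.2143, 2.7857, 3.6857, -1.1143, -3.0143
Σ(xᵢ − x̄)² = 73.6286 ⇒ m₂ = 73.6286/7 = 10.51837
Σ(xᵢ − x̄)³ = 32.7135 ⇒ m₃ = 32.7135/7 = 4.67335
m₂^(3/2) = 10.51837^(1.5) = 34.11320
g_1 = m₃ / m₂^(3/2) = 4.67335 / 34.11320 ≈ 0.1370

0.1370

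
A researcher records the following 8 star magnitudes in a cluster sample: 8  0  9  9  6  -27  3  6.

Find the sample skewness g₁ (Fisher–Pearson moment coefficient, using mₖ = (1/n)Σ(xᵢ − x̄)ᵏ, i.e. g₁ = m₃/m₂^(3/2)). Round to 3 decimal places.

x̄ = (8 + 0 + 9 + 9 + 6 - 27 + 3 + 6) / 8 = 1.7500
deviations (xᵢ − x̄): 6.2500, -1.7500, 7.2500, 7.2500, 4.2500, -28.7500, 1.2500, 4.2500
Σ(xᵢ − x̄)² = 1011.5000 ⇒ m₂ = 1011.5000/8 = 126.43750
Σ(xᵢ − x̄)³ = -22607.2500 ⇒ m₃ = -22607.2500/8 = -2825.90625
m₂^(3/2) = 126.43750^(1.5) = 1421.71927
g₁ = m₃ / m₂^(3/2) = -2825.90625 / 1421.71927 ≈ -1.988

-1.988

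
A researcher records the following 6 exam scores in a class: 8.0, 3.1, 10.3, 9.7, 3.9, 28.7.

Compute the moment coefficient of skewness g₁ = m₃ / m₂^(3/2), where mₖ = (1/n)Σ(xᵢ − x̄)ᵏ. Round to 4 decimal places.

x̄ = (8.0 + 3.1 + 10.3 + 9.7 + 3.9 + 28.7) / 6 = 10.6167
deviations (xᵢ − x̄): -2.6167, -7.5167, -0.3167, -0.9167, -6.7167, 18.0833
Σ(xᵢ − x̄)² = 436.4083 ⇒ m₂ = 436.4083/6 = 72.73472
Σ(xᵢ − x̄)³ = 5166.9506 ⇒ m₃ = 5166.9506/6 = 861.15843
m₂^(3/2) = 72.73472^(1.5) = 620.31556
g₁ = m₃ / m₂^(3/2) = 861.15843 / 620.31556 ≈ 1.3883

1.3883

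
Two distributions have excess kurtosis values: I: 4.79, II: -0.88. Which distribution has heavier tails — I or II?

I

Higher excess kurtosis ⇒ heavier tails relative to the normal distribution.
4.79 vs -0.88: the larger is 4.79, so I has heavier tails. (I is leptokurtic — heavier-than-normal tails; the other is platykurtic.)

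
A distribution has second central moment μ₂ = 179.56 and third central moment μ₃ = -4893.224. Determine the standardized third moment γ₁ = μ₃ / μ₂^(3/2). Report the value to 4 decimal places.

-2.0337

σ = √μ₂ = √179.56 = 13.40000
σ³ = μ₂^(3/2) = 2406.10400
γ₁ = μ₃/σ³ = -4893.224 / 2406.10400 ≈ -2.0337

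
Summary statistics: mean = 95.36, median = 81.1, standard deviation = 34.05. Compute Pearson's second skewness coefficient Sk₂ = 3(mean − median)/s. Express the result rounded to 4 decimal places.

Sk₂ = 3(95.36 − 81.1) / 34.05 = 3 × 14.2600 / 34.05
    = 42.7800 / 34.05 ≈ 1.2564

1.2564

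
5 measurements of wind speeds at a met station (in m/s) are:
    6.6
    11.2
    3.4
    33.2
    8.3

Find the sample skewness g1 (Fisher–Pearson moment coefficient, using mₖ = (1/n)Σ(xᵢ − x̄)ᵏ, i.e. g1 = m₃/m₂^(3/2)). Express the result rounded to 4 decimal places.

x̄ = (6.6 + 11.2 + 3.4 + 33.2 + 8.3) / 5 = 12.5400
deviations (xᵢ − x̄): -5.9400, -1.3400, -9.1400, 20.6600, -4.2400
Σ(xᵢ − x̄)² = 565.4320 ⇒ m₂ = 565.4320/5 = 113.08640
Σ(xᵢ − x̄)³ = 7766.6558 ⇒ m₃ = 7766.6558/5 = 1553.33117
m₂^(3/2) = 113.08640^(1.5) = 1202.58441
g1 = m₃ / m₂^(3/2) = 1553.33117 / 1202.58441 ≈ 1.2917

1.2917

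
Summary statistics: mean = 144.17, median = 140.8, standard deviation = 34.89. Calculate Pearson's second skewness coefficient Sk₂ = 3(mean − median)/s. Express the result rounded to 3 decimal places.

0.290

Sk₂ = 3(144.17 − 140.8) / 34.89 = 3 × 3.3700 / 34.89
    = 10.1100 / 34.89 ≈ 0.290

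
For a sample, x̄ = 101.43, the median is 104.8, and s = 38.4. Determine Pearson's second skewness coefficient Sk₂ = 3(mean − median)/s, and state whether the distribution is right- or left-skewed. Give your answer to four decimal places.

-0.2633, left-skewed

Sk₂ = 3(101.43 − 104.8) / 38.4 = 3 × -3.3700 / 38.4
    = -10.1100 / 38.4 ≈ -0.2633
Sk₂ < 0 ⇒ mean < median ⇒ left-skewed (negative skew).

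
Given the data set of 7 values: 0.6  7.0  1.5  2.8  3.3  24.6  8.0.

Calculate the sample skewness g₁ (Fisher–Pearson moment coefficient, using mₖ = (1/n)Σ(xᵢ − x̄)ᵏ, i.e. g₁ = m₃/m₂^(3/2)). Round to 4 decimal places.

x̄ = (0.6 + 7.0 + 1.5 + 2.8 + 3.3 + 24.6 + 8.0) / 7 = 6.8286
deviations (xᵢ − x̄): -6.2286, 0.1714, -5.3286, -4.0286, -3.5286, 17.7714, 1.1714
Σ(xᵢ − x̄)² = 413.0943 ⇒ m₂ = 413.0943/7 = 59.01347
Σ(xᵢ − x̄)³ = 5111.9998 ⇒ m₃ = 5111.9998/7 = 730.28568
m₂^(3/2) = 59.01347^(1.5) = 453.34280
g₁ = m₃ / m₂^(3/2) = 730.28568 / 453.34280 ≈ 1.6109

1.6109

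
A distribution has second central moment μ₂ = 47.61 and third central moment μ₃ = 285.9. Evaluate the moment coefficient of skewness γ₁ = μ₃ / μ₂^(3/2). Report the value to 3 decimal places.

0.870

σ = √μ₂ = √47.61 = 6.90000
σ³ = μ₂^(3/2) = 328.50900
γ₁ = μ₃/σ³ = 285.9 / 328.50900 ≈ 0.870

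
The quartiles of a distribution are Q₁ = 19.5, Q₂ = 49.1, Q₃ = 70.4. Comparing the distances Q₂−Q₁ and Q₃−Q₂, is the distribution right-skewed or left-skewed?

Q₂ − Q₁ = 29.6;  Q₃ − Q₂ = 21.3
Q₂ − Q₁ > Q₃ − Q₂ ⇒ the lower half is more spread out ⇒ left-skewed.

left-skewed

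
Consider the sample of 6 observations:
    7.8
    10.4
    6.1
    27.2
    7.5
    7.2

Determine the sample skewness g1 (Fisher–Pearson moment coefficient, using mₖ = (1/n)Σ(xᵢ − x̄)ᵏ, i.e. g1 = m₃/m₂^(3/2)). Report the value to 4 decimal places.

1.6698

x̄ = (7.8 + 10.4 + 6.1 + 27.2 + 7.5 + 7.2) / 6 = 11.0333
deviations (xᵢ − x̄): -3.2333, -0.6333, -4.9333, 16.1667, -3.5333, -3.8333
Σ(xᵢ − x̄)² = 323.7333 ⇒ m₂ = 323.7333/6 = 53.95556
Σ(xᵢ − x̄)³ = 3970.7744 ⇒ m₃ = 3970.7744/6 = 661.79574
m₂^(3/2) = 53.95556^(1.5) = 396.32754
g1 = m₃ / m₂^(3/2) = 661.79574 / 396.32754 ≈ 1.6698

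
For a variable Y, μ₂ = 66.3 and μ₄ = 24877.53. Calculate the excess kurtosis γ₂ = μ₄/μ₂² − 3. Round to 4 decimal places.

μ₂² = 66.3² = 4395.69000
μ₄/μ₂² = 24877.53 / 4395.69000 = 5.65953
γ₂ = 5.65953 − 3 ≈ 2.6595

2.6595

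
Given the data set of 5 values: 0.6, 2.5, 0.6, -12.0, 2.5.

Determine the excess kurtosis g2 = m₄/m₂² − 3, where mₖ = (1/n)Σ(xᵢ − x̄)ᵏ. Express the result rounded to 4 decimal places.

0.1318

x̄ = -1.1600
Σ(xᵢ − x̄)² = 150.4920 ⇒ m₂ = 30.09840
Σ(xᵢ − x̄)⁴ = 14185.6405 ⇒ m₄ = 2837.12810
m₂² = 905.91368
g2 = m₄/m₂² − 3 = 3.13179 − 3 ≈ 0.1318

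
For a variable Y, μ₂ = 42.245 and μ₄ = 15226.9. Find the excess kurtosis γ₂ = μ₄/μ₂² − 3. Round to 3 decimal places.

5.532

μ₂² = 42.245² = 1784.64002
μ₄/μ₂² = 15226.9 / 1784.64002 = 8.53220
γ₂ = 8.53220 − 3 ≈ 5.532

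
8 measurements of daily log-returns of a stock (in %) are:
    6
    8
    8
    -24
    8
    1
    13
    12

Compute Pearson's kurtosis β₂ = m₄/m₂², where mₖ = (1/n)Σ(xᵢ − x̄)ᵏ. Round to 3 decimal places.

5.111

x̄ = 4.0000
Σ(xᵢ − x̄)² = 990.0000 ⇒ m₂ = 123.75000
Σ(xᵢ − x̄)⁴ = 626178.0000 ⇒ m₄ = 78272.25000
m₂² = 15314.06250
β₂ = m₄/m₂² = 78272.25000 / 15314.06250 ≈ 5.111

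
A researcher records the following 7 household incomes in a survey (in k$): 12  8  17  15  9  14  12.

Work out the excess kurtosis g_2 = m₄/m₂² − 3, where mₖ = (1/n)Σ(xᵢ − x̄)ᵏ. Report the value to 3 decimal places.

-1.145

x̄ = 12.4286
Σ(xᵢ − x̄)² = 61.7143 ⇒ m₂ = 8.81633
Σ(xᵢ − x̄)⁴ = 1009.4344 ⇒ m₄ = 144.20491
m₂² = 77.72761
g_2 = m₄/m₂² − 3 = 1.85526 − 3 ≈ -1.145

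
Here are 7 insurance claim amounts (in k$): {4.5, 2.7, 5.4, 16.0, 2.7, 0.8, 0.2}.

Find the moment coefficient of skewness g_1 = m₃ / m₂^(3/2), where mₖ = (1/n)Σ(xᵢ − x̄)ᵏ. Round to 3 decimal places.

1.554

x̄ = (4.5 + 2.7 + 5.4 + 16.0 + 2.7 + 0.8 + 0.2) / 7 = 4.6143
deviations (xᵢ − x̄): -0.1143, -1.9143, 0.7857, 11.3857, -1.9143, -3.8143, -4.4143
Σ(xᵢ − x̄)² = 171.6286 ⇒ m₂ = 171.6286/7 = 24.51837
Σ(xᵢ − x̄)³ = 1320.9255 ⇒ m₃ = 1320.9255/7 = 188.70364
m₂^(3/2) = 24.51837^(1.5) = 121.40521
g_1 = m₃ / m₂^(3/2) = 188.70364 / 121.40521 ≈ 1.554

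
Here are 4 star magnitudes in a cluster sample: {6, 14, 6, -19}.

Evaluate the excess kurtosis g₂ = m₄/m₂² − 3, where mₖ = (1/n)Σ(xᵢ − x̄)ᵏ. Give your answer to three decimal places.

-0.807

x̄ = 1.7500
Σ(xᵢ − x̄)² = 616.7500 ⇒ m₂ = 154.18750
Σ(xᵢ − x̄)⁴ = 208555.3281 ⇒ m₄ = 52138.83203
m₂² = 23773.78516
g₂ = m₄/m₂² − 3 = 2.19312 − 3 ≈ -0.807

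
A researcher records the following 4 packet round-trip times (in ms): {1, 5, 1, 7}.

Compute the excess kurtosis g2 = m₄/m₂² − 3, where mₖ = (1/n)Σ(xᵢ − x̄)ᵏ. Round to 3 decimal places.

x̄ = 3.5000
Σ(xᵢ − x̄)² = 27.0000 ⇒ m₂ = 6.75000
Σ(xᵢ − x̄)⁴ = 233.2500 ⇒ m₄ = 58.31250
m₂² = 45.56250
g2 = m₄/m₂² − 3 = 1.27984 − 3 ≈ -1.720

-1.720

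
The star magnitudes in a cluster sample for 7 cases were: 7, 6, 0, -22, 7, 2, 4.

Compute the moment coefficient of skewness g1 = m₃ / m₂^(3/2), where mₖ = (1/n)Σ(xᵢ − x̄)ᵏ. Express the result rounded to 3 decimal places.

-1.777

x̄ = (7 + 6 + 0 - 22 + 7 + 2 + 4) / 7 = 0.5714
deviations (xᵢ − x̄): 6.4286, 5.4286, -0.5714, -22.5714, 6.4286, 1.4286, 3.4286
Σ(xᵢ − x̄)² = 635.7143 ⇒ m₂ = 635.7143/7 = 90.81633
Σ(xᵢ − x̄)³ = -10765.1020 ⇒ m₃ = -10765.1020/7 = -1537.87172
m₂^(3/2) = 90.81633^(1.5) = 865.45780
g1 = m₃ / m₂^(3/2) = -1537.87172 / 865.45780 ≈ -1.777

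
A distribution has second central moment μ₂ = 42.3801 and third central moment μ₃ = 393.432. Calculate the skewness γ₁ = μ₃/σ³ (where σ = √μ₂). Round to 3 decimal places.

σ = √μ₂ = √42.3801 = 6.51000
σ³ = μ₂^(3/2) = 275.89445
γ₁ = μ₃/σ³ = 393.432 / 275.89445 ≈ 1.426

1.426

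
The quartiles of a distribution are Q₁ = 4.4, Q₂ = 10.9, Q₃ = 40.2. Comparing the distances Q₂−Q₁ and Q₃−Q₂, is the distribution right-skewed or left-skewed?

right-skewed

Q₂ − Q₁ = 6.5;  Q₃ − Q₂ = 29.3
Q₃ − Q₂ > Q₂ − Q₁ ⇒ the upper half is more spread out ⇒ right-skewed.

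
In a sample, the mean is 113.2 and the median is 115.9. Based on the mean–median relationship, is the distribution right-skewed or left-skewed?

mean − median = 113.2 − 115.9 = -2.7
mean < median ⇒ the longer tail is on the left ⇒ left-skewed (negatively skewed).

left-skewed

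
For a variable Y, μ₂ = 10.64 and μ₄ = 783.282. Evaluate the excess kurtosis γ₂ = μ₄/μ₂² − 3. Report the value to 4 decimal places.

μ₂² = 10.64² = 113.20960
μ₄/μ₂² = 783.282 / 113.20960 = 6.91887
γ₂ = 6.91887 − 3 ≈ 3.9189

3.9189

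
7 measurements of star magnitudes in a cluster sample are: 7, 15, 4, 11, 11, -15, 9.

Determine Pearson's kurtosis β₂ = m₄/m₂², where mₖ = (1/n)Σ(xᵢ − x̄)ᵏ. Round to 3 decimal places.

x̄ = 6.0000
Σ(xᵢ − x̄)² = 586.0000 ⇒ m₂ = 83.71429
Σ(xᵢ − x̄)⁴ = 202390.0000 ⇒ m₄ = 28912.85714
m₂² = 7008.08163
β₂ = m₄/m₂² = 28912.85714 / 7008.08163 ≈ 4.126

4.126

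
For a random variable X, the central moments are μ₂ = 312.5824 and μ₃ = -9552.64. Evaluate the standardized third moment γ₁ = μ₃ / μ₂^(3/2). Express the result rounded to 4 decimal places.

σ = √μ₂ = √312.5824 = 17.68000
σ³ = μ₂^(3/2) = 5526.45683
γ₁ = μ₃/σ³ = -9552.64 / 5526.45683 ≈ -1.7285

-1.7285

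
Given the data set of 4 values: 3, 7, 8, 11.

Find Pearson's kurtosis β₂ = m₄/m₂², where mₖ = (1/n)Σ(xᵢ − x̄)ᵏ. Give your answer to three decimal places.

x̄ = 7.2500
Σ(xᵢ − x̄)² = 32.7500 ⇒ m₂ = 8.18750
Σ(xᵢ − x̄)⁴ = 524.3281 ⇒ m₄ = 131.08203
m₂² = 67.03516
β₂ = m₄/m₂² = 131.08203 / 67.03516 ≈ 1.955

1.955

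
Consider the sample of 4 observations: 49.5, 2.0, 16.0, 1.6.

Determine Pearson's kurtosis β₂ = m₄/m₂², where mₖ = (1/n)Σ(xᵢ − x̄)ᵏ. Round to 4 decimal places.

x̄ = 17.2750
Σ(xᵢ − x̄)² = 1519.1075 ⇒ m₂ = 379.77688
Σ(xᵢ − x̄)⁴ = 1193194.4447 ⇒ m₄ = 298298.61116
m₂² = 144230.47478
β₂ = m₄/m₂² = 298298.61116 / 144230.47478 ≈ 2.0682

2.0682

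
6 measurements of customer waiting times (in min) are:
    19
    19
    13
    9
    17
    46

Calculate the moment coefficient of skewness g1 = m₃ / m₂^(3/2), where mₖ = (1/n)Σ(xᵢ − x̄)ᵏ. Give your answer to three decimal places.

x̄ = (19 + 19 + 13 + 9 + 17 + 46) / 6 = 20.5000
deviations (xᵢ − x̄): -1.5000, -1.5000, -7.5000, -11.5000, -3.5000, 25.5000
Σ(xᵢ − x̄)² = 855.5000 ⇒ m₂ = 855.5000/6 = 142.58333
Σ(xᵢ − x̄)³ = 14589.0000 ⇒ m₃ = 14589.0000/6 = 2431.50000
m₂^(3/2) = 142.58333^(1.5) = 1702.56282
g1 = m₃ / m₂^(3/2) = 2431.50000 / 1702.56282 ≈ 1.428

1.428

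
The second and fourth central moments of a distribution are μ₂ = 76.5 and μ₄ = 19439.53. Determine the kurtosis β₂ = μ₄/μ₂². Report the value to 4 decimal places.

3.3217

μ₂² = 76.5² = 5852.25000
μ₄/μ₂² = 19439.53 / 5852.25000 = 3.32172
β₂ ≈ 3.3217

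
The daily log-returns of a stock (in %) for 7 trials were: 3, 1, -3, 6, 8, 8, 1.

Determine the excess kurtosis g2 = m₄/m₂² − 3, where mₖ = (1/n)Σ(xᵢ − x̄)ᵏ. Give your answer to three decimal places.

x̄ = 3.4286
Σ(xᵢ − x̄)² = 101.7143 ⇒ m₂ = 14.53061
Σ(xᵢ − x̄)⁴ = 2694.6589 ⇒ m₄ = 384.95127
m₂² = 211.13869
g2 = m₄/m₂² − 3 = 1.82322 − 3 ≈ -1.177

-1.177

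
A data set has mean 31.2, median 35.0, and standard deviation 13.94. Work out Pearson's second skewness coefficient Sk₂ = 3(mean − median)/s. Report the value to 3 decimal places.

Sk₂ = 3(31.2 − 35.0) / 13.94 = 3 × -3.8000 / 13.94
    = -11.4000 / 13.94 ≈ -0.818

-0.818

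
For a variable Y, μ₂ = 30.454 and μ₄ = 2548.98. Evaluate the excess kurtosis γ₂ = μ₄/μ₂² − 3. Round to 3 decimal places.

μ₂² = 30.454² = 927.44612
μ₄/μ₂² = 2548.98 / 927.44612 = 2.74839
γ₂ = 2.74839 − 3 ≈ -0.252

-0.252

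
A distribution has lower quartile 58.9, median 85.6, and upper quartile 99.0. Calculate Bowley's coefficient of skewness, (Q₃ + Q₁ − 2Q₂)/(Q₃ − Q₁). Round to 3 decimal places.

-0.332

numerator: Q₃ + Q₁ − 2Q₂ = 99.0 + 58.9 − 2×85.6 = -13.3000
denominator: Q₃ − Q₁ = 99.0 − 58.9 = 40.1000
Bowley skewness = -13.3000 / 40.1000 ≈ -0.332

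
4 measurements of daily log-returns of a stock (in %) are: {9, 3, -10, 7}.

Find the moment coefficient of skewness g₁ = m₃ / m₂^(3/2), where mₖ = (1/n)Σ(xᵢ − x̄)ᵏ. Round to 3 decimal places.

-0.880

x̄ = (9 + 3 - 10 + 7) / 4 = 2.2500
deviations (xᵢ − x̄): 6.7500, 0.7500, -12.2500, 4.7500
Σ(xᵢ − x̄)² = 218.7500 ⇒ m₂ = 218.7500/4 = 54.68750
Σ(xᵢ − x̄)³ = -1423.1250 ⇒ m₃ = -1423.1250/4 = -355.78125
m₂^(3/2) = 54.68750^(1.5) = 404.41952
g₁ = m₃ / m₂^(3/2) = -355.78125 / 404.41952 ≈ -0.880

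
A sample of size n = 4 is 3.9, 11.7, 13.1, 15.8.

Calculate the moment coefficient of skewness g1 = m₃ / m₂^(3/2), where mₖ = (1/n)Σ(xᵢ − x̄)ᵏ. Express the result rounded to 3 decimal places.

-0.771

x̄ = (3.9 + 11.7 + 13.1 + 15.8) / 4 = 11.1250
deviations (xᵢ − x̄): -7.2250, 0.5750, 1.9750, 4.6750
Σ(xᵢ − x̄)² = 78.2875 ⇒ m₂ = 78.2875/4 = 19.57187
Σ(xᵢ − x̄)³ = -267.0806 ⇒ m₃ = -267.0806/4 = -66.77016
m₂^(3/2) = 19.57187^(1.5) = 86.58619
g1 = m₃ / m₂^(3/2) = -66.77016 / 86.58619 ≈ -0.771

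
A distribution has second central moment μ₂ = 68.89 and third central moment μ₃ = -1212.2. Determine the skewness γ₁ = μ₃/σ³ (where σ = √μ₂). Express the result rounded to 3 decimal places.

-2.120

σ = √μ₂ = √68.89 = 8.30000
σ³ = μ₂^(3/2) = 571.78700
γ₁ = μ₃/σ³ = -1212.2 / 571.78700 ≈ -2.120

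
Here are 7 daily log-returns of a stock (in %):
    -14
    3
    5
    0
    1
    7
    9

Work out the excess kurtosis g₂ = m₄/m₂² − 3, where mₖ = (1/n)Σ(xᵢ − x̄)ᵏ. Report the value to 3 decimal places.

x̄ = 1.5714
Σ(xᵢ − x̄)² = 343.7143 ⇒ m₂ = 49.10204
Σ(xᵢ − x̄)⁴ = 62853.6385 ⇒ m₄ = 8979.09121
m₂² = 2411.01041
g₂ = m₄/m₂² − 3 = 3.72420 − 3 ≈ 0.724

0.724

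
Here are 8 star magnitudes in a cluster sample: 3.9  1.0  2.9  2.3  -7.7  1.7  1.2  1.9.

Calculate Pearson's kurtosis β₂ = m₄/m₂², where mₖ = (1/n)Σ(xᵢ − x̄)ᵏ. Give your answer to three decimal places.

5.424

x̄ = 0.9000
Σ(xᵢ − x̄)² = 90.6600 ⇒ m₂ = 11.33250
Σ(xᵢ − x̄)⁴ = 5572.3410 ⇒ m₄ = 696.54263
m₂² = 128.42556
β₂ = m₄/m₂² = 696.54263 / 128.42556 ≈ 5.424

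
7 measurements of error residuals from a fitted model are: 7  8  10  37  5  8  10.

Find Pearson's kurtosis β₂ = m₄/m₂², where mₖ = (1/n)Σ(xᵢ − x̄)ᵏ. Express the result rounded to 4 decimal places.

4.9458

x̄ = 12.1429
Σ(xᵢ − x̄)² = 738.8571 ⇒ m₂ = 105.55102
Σ(xᵢ − x̄)⁴ = 385706.6239 ⇒ m₄ = 55100.94627
m₂² = 11141.01791
β₂ = m₄/m₂² = 55100.94627 / 11141.01791 ≈ 4.9458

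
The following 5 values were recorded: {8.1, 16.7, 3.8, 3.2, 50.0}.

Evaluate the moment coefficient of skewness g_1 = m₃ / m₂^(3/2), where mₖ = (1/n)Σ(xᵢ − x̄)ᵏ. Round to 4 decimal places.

x̄ = (8.1 + 16.7 + 3.8 + 3.2 + 50.0) / 5 = 16.3600
deviations (xᵢ − x̄): -8.2600, 0.3400, -12.5600, -13.1600, 33.6400
Σ(xᵢ − x̄)² = 1530.9320 ⇒ m₂ = 1530.9320/5 = 306.18640
Σ(xᵢ − x̄)³ = 33244.6642 ⇒ m₃ = 33244.6642/5 = 6648.93283
m₂^(3/2) = 306.18640^(1.5) = 5357.70559
g_1 = m₃ / m₂^(3/2) = 6648.93283 / 5357.70559 ≈ 1.2410

1.2410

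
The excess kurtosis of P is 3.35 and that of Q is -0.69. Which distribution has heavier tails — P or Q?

P

Higher excess kurtosis ⇒ heavier tails relative to the normal distribution.
3.35 vs -0.69: the larger is 3.35, so P has heavier tails. (P is leptokurtic — heavier-than-normal tails; the other is platykurtic.)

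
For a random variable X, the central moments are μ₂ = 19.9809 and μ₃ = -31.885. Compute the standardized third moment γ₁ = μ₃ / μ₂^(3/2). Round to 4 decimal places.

σ = √μ₂ = √19.9809 = 4.47000
σ³ = μ₂^(3/2) = 89.31462
γ₁ = μ₃/σ³ = -31.885 / 89.31462 ≈ -0.3570

-0.3570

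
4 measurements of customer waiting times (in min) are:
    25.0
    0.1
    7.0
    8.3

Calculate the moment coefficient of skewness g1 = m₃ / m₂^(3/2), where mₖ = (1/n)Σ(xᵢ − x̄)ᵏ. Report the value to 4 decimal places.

x̄ = (25.0 + 0.1 + 7.0 + 8.3) / 4 = 10.1000
deviations (xᵢ − x̄): 14.9000, -10.0000, -3.1000, -1.8000
Σ(xᵢ − x̄)² = 334.8600 ⇒ m₂ = 334.8600/4 = 83.71500
Σ(xᵢ − x̄)³ = 2272.3260 ⇒ m₃ = 2272.3260/4 = 568.08150
m₂^(3/2) = 83.71500^(1.5) = 765.95794
g1 = m₃ / m₂^(3/2) = 568.08150 / 765.95794 ≈ 0.7417

0.7417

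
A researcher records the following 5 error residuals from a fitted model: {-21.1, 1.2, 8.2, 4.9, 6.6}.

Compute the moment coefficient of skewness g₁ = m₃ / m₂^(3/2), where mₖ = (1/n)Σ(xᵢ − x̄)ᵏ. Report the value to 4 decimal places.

-1.3342

x̄ = (-21.1 + 1.2 + 8.2 + 4.9 + 6.6) / 5 = -0.0400
deviations (xᵢ − x̄): -21.0600, 1.2400, 8.2400, 4.9400, 6.6400
Σ(xᵢ − x̄)² = 581.4520 ⇒ m₂ = 581.4520/5 = 116.29040
Σ(xᵢ − x̄)³ = -8365.9154 ⇒ m₃ = -8365.9154/5 = -1673.18309
m₂^(3/2) = 116.29040^(1.5) = 1254.05273
g₁ = m₃ / m₂^(3/2) = -1673.18309 / 1254.05273 ≈ -1.3342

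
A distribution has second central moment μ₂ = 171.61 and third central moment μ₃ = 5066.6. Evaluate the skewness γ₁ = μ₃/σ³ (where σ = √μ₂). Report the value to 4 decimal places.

σ = √μ₂ = √171.61 = 13.10000
σ³ = μ₂^(3/2) = 2248.09100
γ₁ = μ₃/σ³ = 5066.6 / 2248.09100 ≈ 2.2537

2.2537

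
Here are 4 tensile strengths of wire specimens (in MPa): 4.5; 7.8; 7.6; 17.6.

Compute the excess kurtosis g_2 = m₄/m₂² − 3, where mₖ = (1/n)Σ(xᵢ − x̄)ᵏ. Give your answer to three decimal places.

x̄ = 9.3750
Σ(xᵢ − x̄)² = 97.0475 ⇒ m₂ = 24.26188
Σ(xᵢ − x̄)⁴ = 5157.4919 ⇒ m₄ = 1289.37298
m₂² = 588.63858
g_2 = m₄/m₂² − 3 = 2.19043 − 3 ≈ -0.810

-0.810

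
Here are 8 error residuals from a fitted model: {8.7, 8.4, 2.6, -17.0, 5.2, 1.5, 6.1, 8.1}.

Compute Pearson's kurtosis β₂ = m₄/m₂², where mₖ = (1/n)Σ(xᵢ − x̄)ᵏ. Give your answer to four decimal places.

x̄ = 2.9500
Σ(xᵢ − x̄)² = 504.5000 ⇒ m₂ = 63.06250
Σ(xᵢ − x̄)⁴ = 161213.3209 ⇒ m₄ = 20151.66511
m₂² = 3976.87891
β₂ = m₄/m₂² = 20151.66511 / 3976.87891 ≈ 5.0672

5.0672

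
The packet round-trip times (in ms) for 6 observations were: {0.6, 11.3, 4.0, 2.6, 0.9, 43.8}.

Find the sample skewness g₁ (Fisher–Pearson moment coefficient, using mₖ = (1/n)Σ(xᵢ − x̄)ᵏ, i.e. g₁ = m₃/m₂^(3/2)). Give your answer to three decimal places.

x̄ = (0.6 + 11.3 + 4.0 + 2.6 + 0.9 + 43.8) / 6 = 10.5333
deviations (xᵢ − x̄): -9.9333, 0.7667, -6.5333, -7.9333, -9.6333, 33.2667
Σ(xᵢ − x̄)² = 1404.3533 ⇒ m₂ = 1404.3533/6 = 234.05889
Σ(xᵢ − x̄)³ = 34163.4144 ⇒ m₃ = 34163.4144/6 = 5693.90241
m₂^(3/2) = 234.05889^(1.5) = 3580.86302
g₁ = m₃ / m₂^(3/2) = 5693.90241 / 3580.86302 ≈ 1.590

1.590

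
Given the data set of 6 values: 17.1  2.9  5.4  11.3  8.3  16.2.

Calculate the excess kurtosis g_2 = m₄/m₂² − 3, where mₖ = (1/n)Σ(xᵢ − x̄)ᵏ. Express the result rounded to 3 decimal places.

x̄ = 10.2000
Σ(xᵢ − x̄)² = 164.7600 ⇒ m₂ = 27.46000
Σ(xᵢ − x̄)⁴ = 6947.8740 ⇒ m₄ = 1157.97900
m₂² = 754.05160
g_2 = m₄/m₂² − 3 = 1.53568 − 3 ≈ -1.464

-1.464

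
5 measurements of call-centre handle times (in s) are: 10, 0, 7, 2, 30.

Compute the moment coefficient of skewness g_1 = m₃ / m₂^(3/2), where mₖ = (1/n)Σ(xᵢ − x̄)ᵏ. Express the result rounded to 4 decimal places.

x̄ = (10 + 0 + 7 + 2 + 30) / 5 = 9.8000
deviations (xᵢ − x̄): 0.2000, -9.8000, -2.8000, -7.8000, 20.2000
Σ(xᵢ − x̄)² = 572.8000 ⇒ m₂ = 572.8000/5 = 114.56000
Σ(xᵢ − x̄)³ = 6804.7200 ⇒ m₃ = 6804.7200/5 = 1360.94400
m₂^(3/2) = 114.56000^(1.5) = 1226.16667
g_1 = m₃ / m₂^(3/2) = 1360.94400 / 1226.16667 ≈ 1.1099

1.1099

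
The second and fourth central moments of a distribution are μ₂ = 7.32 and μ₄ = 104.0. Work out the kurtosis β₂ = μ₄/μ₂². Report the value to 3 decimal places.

μ₂² = 7.32² = 53.58240
μ₄/μ₂² = 104.0 / 53.58240 = 1.94094
β₂ ≈ 1.941

1.941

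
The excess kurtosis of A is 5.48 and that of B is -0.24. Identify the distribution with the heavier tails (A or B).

A

Higher excess kurtosis ⇒ heavier tails relative to the normal distribution.
5.48 vs -0.24: the larger is 5.48, so A has heavier tails. (A is leptokurtic — heavier-than-normal tails; the other is platykurtic.)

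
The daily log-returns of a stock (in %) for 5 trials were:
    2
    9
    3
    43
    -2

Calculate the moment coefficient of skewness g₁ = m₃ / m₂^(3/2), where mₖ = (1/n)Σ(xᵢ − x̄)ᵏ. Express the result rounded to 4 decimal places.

1.3337

x̄ = (2 + 9 + 3 + 43 - 2) / 5 = 11.0000
deviations (xᵢ − x̄): -9.0000, -2.0000, -8.0000, 32.0000, -13.0000
Σ(xᵢ − x̄)² = 1342.0000 ⇒ m₂ = 1342.0000/5 = 268.40000
Σ(xᵢ − x̄)³ = 29322.0000 ⇒ m₃ = 29322.0000/5 = 5864.40000
m₂^(3/2) = 268.40000^(1.5) = 4397.17517
g₁ = m₃ / m₂^(3/2) = 5864.40000 / 4397.17517 ≈ 1.3337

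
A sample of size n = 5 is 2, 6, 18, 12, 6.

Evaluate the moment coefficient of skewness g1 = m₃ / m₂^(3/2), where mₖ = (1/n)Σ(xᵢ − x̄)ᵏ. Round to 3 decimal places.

x̄ = (2 + 6 + 18 + 12 + 6) / 5 = 8.8000
deviations (xᵢ − x̄): -6.8000, -2.8000, 9.2000, 3.2000, -2.8000
Σ(xᵢ − x̄)² = 156.8000 ⇒ m₂ = 156.8000/5 = 31.36000
Σ(xᵢ − x̄)³ = 453.1200 ⇒ m₃ = 453.1200/5 = 90.62400
m₂^(3/2) = 31.36000^(1.5) = 175.61600
g1 = m₃ / m₂^(3/2) = 90.62400 / 175.61600 ≈ 0.516

0.516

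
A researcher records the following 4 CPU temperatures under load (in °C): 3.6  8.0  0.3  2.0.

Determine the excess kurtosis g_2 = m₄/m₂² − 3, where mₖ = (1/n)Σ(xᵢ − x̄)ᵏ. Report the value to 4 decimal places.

-1.0395

x̄ = 3.4750
Σ(xᵢ − x̄)² = 32.7475 ⇒ m₂ = 8.18688
Σ(xᵢ − x̄)⁴ = 525.6038 ⇒ m₄ = 131.40095
m₂² = 67.02492
g_2 = m₄/m₂² − 3 = 1.96048 − 3 ≈ -1.0395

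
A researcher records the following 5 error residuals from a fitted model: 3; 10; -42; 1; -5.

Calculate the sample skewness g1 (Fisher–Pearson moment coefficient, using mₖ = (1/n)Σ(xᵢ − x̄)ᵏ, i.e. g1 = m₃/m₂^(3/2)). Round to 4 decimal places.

x̄ = (3 + 10 - 42 + 1 - 5) / 5 = -6.6000
deviations (xᵢ − x̄): 9.6000, 16.6000, -35.4000, 7.6000, 1.6000
Σ(xᵢ − x̄)² = 1681.2000 ⇒ m₂ = 1681.2000/5 = 336.24000
Σ(xᵢ − x̄)³ = -38459.7600 ⇒ m₃ = -38459.7600/5 = -7691.95200
m₂^(3/2) = 336.24000^(1.5) = 6165.58182
g1 = m₃ / m₂^(3/2) = -7691.95200 / 6165.58182 ≈ -1.2476

-1.2476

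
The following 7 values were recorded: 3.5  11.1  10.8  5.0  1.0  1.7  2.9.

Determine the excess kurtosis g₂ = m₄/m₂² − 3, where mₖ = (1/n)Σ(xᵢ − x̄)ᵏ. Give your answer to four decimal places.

x̄ = 5.1429
Σ(xᵢ − x̄)² = 104.2571 ⇒ m₂ = 14.89388
Σ(xᵢ − x̄)⁴ = 2751.2428 ⇒ m₄ = 393.03468
m₂² = 221.82759
g₂ = m₄/m₂² − 3 = 1.77180 − 3 ≈ -1.2282

-1.2282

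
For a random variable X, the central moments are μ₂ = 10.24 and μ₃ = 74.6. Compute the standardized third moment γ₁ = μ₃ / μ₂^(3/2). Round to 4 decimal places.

2.2766

σ = √μ₂ = √10.24 = 3.20000
σ³ = μ₂^(3/2) = 32.76800
γ₁ = μ₃/σ³ = 74.6 / 32.76800 ≈ 2.2766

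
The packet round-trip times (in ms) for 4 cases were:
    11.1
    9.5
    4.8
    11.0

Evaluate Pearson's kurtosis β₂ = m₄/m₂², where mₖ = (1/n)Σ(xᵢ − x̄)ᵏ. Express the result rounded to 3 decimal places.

2.152

x̄ = 9.1000
Σ(xᵢ − x̄)² = 26.2600 ⇒ m₂ = 6.56500
Σ(xᵢ − x̄)⁴ = 370.9378 ⇒ m₄ = 92.73445
m₂² = 43.09923
β₂ = m₄/m₂² = 92.73445 / 43.09923 ≈ 2.152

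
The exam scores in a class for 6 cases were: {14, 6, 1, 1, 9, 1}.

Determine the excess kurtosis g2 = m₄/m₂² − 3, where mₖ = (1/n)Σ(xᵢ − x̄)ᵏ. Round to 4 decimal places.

-1.0455

x̄ = 5.3333
Σ(xᵢ − x̄)² = 145.3333 ⇒ m₂ = 24.22222
Σ(xᵢ − x̄)⁴ = 6880.4444 ⇒ m₄ = 1146.74074
m₂² = 586.71605
g2 = m₄/m₂² − 3 = 1.95451 − 3 ≈ -1.0455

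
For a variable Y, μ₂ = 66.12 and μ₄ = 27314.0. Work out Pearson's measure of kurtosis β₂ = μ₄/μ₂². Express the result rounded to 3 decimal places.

μ₂² = 66.12² = 4371.85440
μ₄/μ₂² = 27314.0 / 4371.85440 = 6.24769
β₂ ≈ 6.248

6.248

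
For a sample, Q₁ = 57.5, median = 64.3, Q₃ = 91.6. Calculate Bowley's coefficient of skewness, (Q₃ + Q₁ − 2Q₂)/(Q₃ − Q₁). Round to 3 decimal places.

0.601

numerator: Q₃ + Q₁ − 2Q₂ = 91.6 + 57.5 − 2×64.3 = 20.5000
denominator: Q₃ − Q₁ = 91.6 − 57.5 = 34.1000
Bowley skewness = 20.5000 / 34.1000 ≈ 0.601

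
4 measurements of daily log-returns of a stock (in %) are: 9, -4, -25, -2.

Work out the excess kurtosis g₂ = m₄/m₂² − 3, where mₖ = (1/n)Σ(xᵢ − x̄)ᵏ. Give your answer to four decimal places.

x̄ = -5.5000
Σ(xᵢ − x̄)² = 605.0000 ⇒ m₂ = 151.25000
Σ(xᵢ − x̄)⁴ = 188950.2500 ⇒ m₄ = 47237.56250
m₂² = 22876.56250
g₂ = m₄/m₂² − 3 = 2.06489 − 3 ≈ -0.9351

-0.9351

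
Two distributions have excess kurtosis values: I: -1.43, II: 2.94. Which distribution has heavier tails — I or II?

Higher excess kurtosis ⇒ heavier tails relative to the normal distribution.
-1.43 vs 2.94: the larger is 2.94, so II has heavier tails. (II is leptokurtic — heavier-than-normal tails; the other is platykurtic.)

II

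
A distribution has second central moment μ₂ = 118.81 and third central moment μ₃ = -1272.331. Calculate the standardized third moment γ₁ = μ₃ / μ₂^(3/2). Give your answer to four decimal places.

σ = √μ₂ = √118.81 = 10.90000
σ³ = μ₂^(3/2) = 1295.02900
γ₁ = μ₃/σ³ = -1272.331 / 1295.02900 ≈ -0.9825

-0.9825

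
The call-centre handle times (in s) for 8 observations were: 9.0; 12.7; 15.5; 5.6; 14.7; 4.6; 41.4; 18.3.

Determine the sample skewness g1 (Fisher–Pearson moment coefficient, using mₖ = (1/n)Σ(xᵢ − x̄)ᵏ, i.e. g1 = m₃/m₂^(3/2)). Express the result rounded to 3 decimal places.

1.519

x̄ = (9.0 + 12.7 + 15.5 + 5.6 + 14.7 + 4.6 + 41.4 + 18.3) / 8 = 15.2250
deviations (xᵢ − x̄): -6.2250, -2.5250, 0.2750, -9.6250, -0.5250, -10.6250, 26.1750, 3.0750
Σ(xᵢ − x̄)² = 945.5950 ⇒ m₂ = 945.5950/8 = 118.19937
Σ(xᵢ − x̄)³ = 15613.7962 ⇒ m₃ = 15613.7962/8 = 1951.72453
m₂^(3/2) = 118.19937^(1.5) = 1285.05812
g1 = m₃ / m₂^(3/2) = 1951.72453 / 1285.05812 ≈ 1.519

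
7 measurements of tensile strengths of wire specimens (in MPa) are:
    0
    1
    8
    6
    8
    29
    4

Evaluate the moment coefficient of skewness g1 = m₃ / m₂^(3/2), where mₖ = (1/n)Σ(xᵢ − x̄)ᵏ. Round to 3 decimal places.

1.603

x̄ = (0 + 1 + 8 + 6 + 8 + 29 + 4) / 7 = 8.0000
deviations (xᵢ − x̄): -8.0000, -7.0000, 0.0000, -2.0000, 0.0000, 21.0000, -4.0000
Σ(xᵢ − x̄)² = 574.0000 ⇒ m₂ = 574.0000/7 = 82.00000
Σ(xᵢ − x̄)³ = 8334.0000 ⇒ m₃ = 8334.0000/7 = 1190.57143
m₂^(3/2) = 82.00000^(1.5) = 742.54158
g1 = m₃ / m₂^(3/2) = 1190.57143 / 742.54158 ≈ 1.603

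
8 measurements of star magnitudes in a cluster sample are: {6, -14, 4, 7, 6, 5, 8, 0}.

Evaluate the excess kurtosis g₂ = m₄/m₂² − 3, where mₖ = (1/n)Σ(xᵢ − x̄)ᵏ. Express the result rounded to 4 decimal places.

x̄ = 2.7500
Σ(xᵢ − x̄)² = 361.5000 ⇒ m₂ = 45.18750
Σ(xᵢ − x̄)⁴ = 80109.6563 ⇒ m₄ = 10013.70703
m₂² = 2041.91016
g₂ = m₄/m₂² − 3 = 4.90409 − 3 ≈ 1.9041

1.9041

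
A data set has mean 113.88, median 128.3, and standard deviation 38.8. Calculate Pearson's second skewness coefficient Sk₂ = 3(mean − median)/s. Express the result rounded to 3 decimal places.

Sk₂ = 3(113.88 − 128.3) / 38.8 = 3 × -14.4200 / 38.8
    = -43.2600 / 38.8 ≈ -1.115

-1.115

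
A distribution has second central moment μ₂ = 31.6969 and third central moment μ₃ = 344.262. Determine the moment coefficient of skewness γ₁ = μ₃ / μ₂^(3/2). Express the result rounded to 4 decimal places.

1.9291

σ = √μ₂ = √31.6969 = 5.63000
σ³ = μ₂^(3/2) = 178.45355
γ₁ = μ₃/σ³ = 344.262 / 178.45355 ≈ 1.9291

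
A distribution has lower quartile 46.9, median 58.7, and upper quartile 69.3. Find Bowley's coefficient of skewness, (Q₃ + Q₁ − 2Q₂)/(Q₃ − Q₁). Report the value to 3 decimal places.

numerator: Q₃ + Q₁ − 2Q₂ = 69.3 + 46.9 − 2×58.7 = -1.2000
denominator: Q₃ − Q₁ = 69.3 − 46.9 = 22.4000
Bowley skewness = -1.2000 / 22.4000 ≈ -0.054

-0.054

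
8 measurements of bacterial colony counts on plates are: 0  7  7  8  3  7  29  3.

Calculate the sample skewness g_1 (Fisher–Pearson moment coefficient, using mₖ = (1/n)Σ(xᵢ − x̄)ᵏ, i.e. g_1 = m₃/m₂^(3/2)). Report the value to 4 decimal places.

x̄ = (0 + 7 + 7 + 8 + 3 + 7 + 29 + 3) / 8 = 8.0000
deviations (xᵢ − x̄): -8.0000, -1.0000, -1.0000, 0.0000, -5.0000, -1.0000, 21.0000, -5.0000
Σ(xᵢ − x̄)² = 558.0000 ⇒ m₂ = 558.0000/8 = 69.75000
Σ(xᵢ − x̄)³ = 8496.0000 ⇒ m₃ = 8496.0000/8 = 1062.00000
m₂^(3/2) = 69.75000^(1.5) = 582.52735
g_1 = m₃ / m₂^(3/2) = 1062.00000 / 582.52735 ≈ 1.8231

1.8231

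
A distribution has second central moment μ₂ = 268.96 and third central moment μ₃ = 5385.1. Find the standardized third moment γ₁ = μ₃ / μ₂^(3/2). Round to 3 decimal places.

σ = √μ₂ = √268.96 = 16.40000
σ³ = μ₂^(3/2) = 4410.94400
γ₁ = μ₃/σ³ = 5385.1 / 4410.94400 ≈ 1.221

1.221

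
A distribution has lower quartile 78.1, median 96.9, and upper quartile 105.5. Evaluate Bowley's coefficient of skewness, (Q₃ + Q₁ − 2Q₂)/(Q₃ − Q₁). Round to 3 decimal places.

numerator: Q₃ + Q₁ − 2Q₂ = 105.5 + 78.1 − 2×96.9 = -10.2000
denominator: Q₃ − Q₁ = 105.5 − 78.1 = 27.4000
Bowley skewness = -10.2000 / 27.4000 ≈ -0.372

-0.372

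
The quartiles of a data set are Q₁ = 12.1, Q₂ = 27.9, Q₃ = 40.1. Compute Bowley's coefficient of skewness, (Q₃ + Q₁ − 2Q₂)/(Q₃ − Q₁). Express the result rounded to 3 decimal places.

numerator: Q₃ + Q₁ − 2Q₂ = 40.1 + 12.1 − 2×27.9 = -3.6000
denominator: Q₃ − Q₁ = 40.1 − 12.1 = 28.0000
Bowley skewness = -3.6000 / 28.0000 ≈ -0.129

-0.129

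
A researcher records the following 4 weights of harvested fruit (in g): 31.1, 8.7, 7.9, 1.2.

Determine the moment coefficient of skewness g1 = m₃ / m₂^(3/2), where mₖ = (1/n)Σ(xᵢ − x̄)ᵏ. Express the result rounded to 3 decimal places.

x̄ = (31.1 + 8.7 + 7.9 + 1.2) / 4 = 12.2250
deviations (xᵢ − x̄): 18.8750, -3.5250, -4.3250, -11.0250
Σ(xᵢ − x̄)² = 508.9475 ⇒ m₂ = 508.9475/4 = 127.23688
Σ(xᵢ − x̄)³ = 5259.7159 ⇒ m₃ = 5259.7159/4 = 1314.92897
m₂^(3/2) = 127.23688^(1.5) = 1435.22335
g1 = m₃ / m₂^(3/2) = 1314.92897 / 1435.22335 ≈ 0.916

0.916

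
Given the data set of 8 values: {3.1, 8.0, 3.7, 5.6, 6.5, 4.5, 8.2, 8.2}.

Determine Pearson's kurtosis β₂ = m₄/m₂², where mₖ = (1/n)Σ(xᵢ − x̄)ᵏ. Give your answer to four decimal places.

1.4701

x̄ = 5.9750
Σ(xᵢ − x̄)² = 30.0350 ⇒ m₂ = 3.75437
Σ(xᵢ − x̄)⁴ = 165.7692 ⇒ m₄ = 20.72116
m₂² = 14.09533
β₂ = m₄/m₂² = 20.72116 / 14.09533 ≈ 1.4701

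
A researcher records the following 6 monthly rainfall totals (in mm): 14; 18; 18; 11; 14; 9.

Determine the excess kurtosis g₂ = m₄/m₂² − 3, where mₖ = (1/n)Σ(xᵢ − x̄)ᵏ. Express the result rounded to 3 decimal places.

x̄ = 14.0000
Σ(xᵢ − x̄)² = 66.0000 ⇒ m₂ = 11.00000
Σ(xᵢ − x̄)⁴ = 1218.0000 ⇒ m₄ = 203.00000
m₂² = 121.00000
g₂ = m₄/m₂² − 3 = 1.67769 − 3 ≈ -1.322

-1.322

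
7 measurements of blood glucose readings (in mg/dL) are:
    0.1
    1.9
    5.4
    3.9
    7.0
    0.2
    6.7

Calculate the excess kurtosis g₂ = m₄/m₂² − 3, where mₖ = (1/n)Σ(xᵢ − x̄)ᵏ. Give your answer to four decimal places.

x̄ = 3.6000
Σ(xᵢ − x̄)² = 51.2000 ⇒ m₂ = 7.31429
Σ(xᵢ − x̄)⁴ = 528.5396 ⇒ m₄ = 75.50566
m₂² = 53.49878
g₂ = m₄/m₂² − 3 = 1.41135 − 3 ≈ -1.5886

-1.5886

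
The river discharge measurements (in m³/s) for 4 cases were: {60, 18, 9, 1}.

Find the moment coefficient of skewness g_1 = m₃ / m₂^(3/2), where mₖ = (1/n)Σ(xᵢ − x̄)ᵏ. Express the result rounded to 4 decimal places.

0.9206

x̄ = (60 + 18 + 9 + 1) / 4 = 22.0000
deviations (xᵢ − x̄): 38.0000, -4.0000, -13.0000, -21.0000
Σ(xᵢ − x̄)² = 2070.0000 ⇒ m₂ = 2070.0000/4 = 517.50000
Σ(xᵢ − x̄)³ = 43350.0000 ⇒ m₃ = 43350.0000/4 = 10837.50000
m₂^(3/2) = 517.50000^(1.5) = 11772.41413
g_1 = m₃ / m₂^(3/2) = 10837.50000 / 11772.41413 ≈ 0.9206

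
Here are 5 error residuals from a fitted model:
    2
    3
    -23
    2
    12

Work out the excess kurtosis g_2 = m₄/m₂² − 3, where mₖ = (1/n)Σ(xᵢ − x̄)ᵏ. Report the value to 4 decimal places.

x̄ = -0.8000
Σ(xᵢ − x̄)² = 686.8000 ⇒ m₂ = 137.36000
Σ(xᵢ − x̄)⁴ = 270066.2560 ⇒ m₄ = 54013.25120
m₂² = 18867.76960
g_2 = m₄/m₂² − 3 = 2.86273 − 3 ≈ -0.1373

-0.1373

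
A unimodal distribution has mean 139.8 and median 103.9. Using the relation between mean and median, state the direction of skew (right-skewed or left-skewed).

mean − median = 139.8 − 103.9 = 35.9
mean > median ⇒ the longer tail is on the right ⇒ right-skewed (positively skewed).

right-skewed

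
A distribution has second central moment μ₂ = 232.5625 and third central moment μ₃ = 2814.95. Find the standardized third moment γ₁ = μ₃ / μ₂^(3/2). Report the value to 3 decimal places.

0.794

σ = √μ₂ = √232.5625 = 15.25000
σ³ = μ₂^(3/2) = 3546.57813
γ₁ = μ₃/σ³ = 2814.95 / 3546.57813 ≈ 0.794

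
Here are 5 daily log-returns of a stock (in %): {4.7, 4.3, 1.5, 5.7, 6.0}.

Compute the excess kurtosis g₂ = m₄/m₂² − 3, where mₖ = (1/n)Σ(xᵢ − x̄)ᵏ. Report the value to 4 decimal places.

-0.4430

x̄ = 4.4400
Σ(xᵢ − x̄)² = 12.7520 ⇒ m₂ = 2.55040
Σ(xᵢ − x̄)⁴ = 83.1597 ⇒ m₄ = 16.63193
m₂² = 6.50454
g₂ = m₄/m₂² − 3 = 2.55697 − 3 ≈ -0.4430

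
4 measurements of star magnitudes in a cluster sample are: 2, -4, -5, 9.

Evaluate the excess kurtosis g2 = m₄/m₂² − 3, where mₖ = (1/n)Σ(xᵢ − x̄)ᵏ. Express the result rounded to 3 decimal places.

x̄ = 0.5000
Σ(xᵢ − x̄)² = 125.0000 ⇒ m₂ = 31.25000
Σ(xᵢ − x̄)⁴ = 6550.2500 ⇒ m₄ = 1637.56250
m₂² = 976.56250
g2 = m₄/m₂² − 3 = 1.67686 − 3 ≈ -1.323

-1.323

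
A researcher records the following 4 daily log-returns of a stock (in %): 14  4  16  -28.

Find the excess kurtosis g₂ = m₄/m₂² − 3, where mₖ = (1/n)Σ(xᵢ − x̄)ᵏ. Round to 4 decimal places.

-0.8616

x̄ = 1.5000
Σ(xᵢ − x̄)² = 1243.0000 ⇒ m₂ = 310.75000
Σ(xᵢ − x̄)⁴ = 825993.2500 ⇒ m₄ = 206498.31250
m₂² = 96565.56250
g₂ = m₄/m₂² − 3 = 2.13843 − 3 ≈ -0.8616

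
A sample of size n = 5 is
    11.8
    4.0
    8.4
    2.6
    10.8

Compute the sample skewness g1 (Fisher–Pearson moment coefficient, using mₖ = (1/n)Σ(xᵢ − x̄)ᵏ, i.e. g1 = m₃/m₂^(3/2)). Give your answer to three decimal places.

-0.200

x̄ = (11.8 + 4.0 + 8.4 + 2.6 + 10.8) / 5 = 7.5200
deviations (xᵢ − x̄): 4.2800, -3.5200, 0.8800, -4.9200, 3.2800
Σ(xᵢ − x̄)² = 66.4480 ⇒ m₂ = 66.4480/5 = 13.28960
Σ(xᵢ − x̄)³ = -48.3379 ⇒ m₃ = -48.3379/5 = -9.66758
m₂^(3/2) = 13.28960^(1.5) = 48.44711
g1 = m₃ / m₂^(3/2) = -9.66758 / 48.44711 ≈ -0.200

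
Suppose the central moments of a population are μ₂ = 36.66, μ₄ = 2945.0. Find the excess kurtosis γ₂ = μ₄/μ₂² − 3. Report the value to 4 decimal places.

-0.8087

μ₂² = 36.66² = 1343.95560
μ₄/μ₂² = 2945.0 / 1343.95560 = 2.19129
γ₂ = 2.19129 − 3 ≈ -0.8087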